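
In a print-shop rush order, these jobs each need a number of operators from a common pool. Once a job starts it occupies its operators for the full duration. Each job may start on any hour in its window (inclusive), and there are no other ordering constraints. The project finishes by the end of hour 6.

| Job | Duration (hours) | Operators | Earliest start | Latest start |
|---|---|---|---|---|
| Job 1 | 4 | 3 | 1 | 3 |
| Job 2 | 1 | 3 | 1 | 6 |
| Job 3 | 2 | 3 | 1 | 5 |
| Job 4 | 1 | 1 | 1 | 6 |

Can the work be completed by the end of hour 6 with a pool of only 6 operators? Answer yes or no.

yes

Schedule Job 1@1, Job 2@1, Job 3@2, Job 4@4: h1:6  h2:6  h3:6  h4:4  h5:0  h6:0 — peak 6 ≤ 6.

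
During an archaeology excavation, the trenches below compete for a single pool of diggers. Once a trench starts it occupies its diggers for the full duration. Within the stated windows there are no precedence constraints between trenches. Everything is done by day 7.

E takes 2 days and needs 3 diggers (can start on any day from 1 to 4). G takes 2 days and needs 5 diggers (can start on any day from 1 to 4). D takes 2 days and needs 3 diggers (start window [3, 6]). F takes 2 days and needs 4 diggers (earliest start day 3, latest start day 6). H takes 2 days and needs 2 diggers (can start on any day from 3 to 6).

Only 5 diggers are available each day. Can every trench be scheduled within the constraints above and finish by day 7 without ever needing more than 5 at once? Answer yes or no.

The minimum achievable peak is 6; 5 < 6, so no feasible schedule stays within the cap.

no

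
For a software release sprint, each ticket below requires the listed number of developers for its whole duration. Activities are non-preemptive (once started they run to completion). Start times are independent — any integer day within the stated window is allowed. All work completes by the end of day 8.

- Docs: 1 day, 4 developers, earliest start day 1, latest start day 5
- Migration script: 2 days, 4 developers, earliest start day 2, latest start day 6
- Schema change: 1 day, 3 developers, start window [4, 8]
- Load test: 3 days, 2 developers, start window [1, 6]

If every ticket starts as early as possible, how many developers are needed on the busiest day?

Early-start schedule: Docs@1, Migration script@2, Schema change@4, Load test@1.
Load per day: day 1: 6, day 2: 6, day 3: 6, day 4: 3, day 5: 0, day 6: 0, day 7: 0, day 8: 0.
Peak is 6.

6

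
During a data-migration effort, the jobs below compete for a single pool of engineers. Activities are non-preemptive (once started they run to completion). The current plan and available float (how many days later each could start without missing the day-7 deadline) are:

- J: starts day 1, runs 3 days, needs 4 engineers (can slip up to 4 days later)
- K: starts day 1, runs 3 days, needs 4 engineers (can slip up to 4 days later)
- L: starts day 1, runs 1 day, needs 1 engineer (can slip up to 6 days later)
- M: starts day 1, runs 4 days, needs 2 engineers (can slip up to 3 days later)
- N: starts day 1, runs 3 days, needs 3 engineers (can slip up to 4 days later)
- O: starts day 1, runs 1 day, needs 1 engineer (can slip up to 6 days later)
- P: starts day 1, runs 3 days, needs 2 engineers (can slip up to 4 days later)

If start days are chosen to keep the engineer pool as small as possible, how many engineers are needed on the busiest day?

8

Early-start (J@1, K@1, L@1, M@1, N@1, O@1, P@1) gives peak 17: d1:17  d2:15  d3:15  d4:2  d5:0  d6:0  d7:0.
Shift L→4, M→4, N→4, O→4, P→5.
Schedule J@1, K@1, L@4, M@4, N@4, O@4, P@5: d1:8  d2:8  d3:8  d4:7  d5:7  d6:7  d7:4 — peak 8.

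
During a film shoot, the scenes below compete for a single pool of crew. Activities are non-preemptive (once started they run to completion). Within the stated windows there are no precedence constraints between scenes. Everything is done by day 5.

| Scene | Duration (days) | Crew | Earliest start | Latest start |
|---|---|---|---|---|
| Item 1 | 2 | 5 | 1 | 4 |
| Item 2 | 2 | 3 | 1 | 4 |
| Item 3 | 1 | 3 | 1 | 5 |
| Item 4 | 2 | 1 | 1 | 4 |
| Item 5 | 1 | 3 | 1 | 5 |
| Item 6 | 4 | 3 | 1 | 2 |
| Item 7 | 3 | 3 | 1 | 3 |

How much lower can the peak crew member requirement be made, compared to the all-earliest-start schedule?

12

Early-start peak: d1:21  d2:15  d3:6  d4:3  d5:0 ⇒ 21.
Leveled (Item 1@1, Item 2@3, Item 3@1, Item 4@1, Item 5@5, Item 6@2, Item 7@3): d1:9  d2:9  d3:9  d4:9  d5:9 ⇒ 9.
Reduction 21 − 9 = 12.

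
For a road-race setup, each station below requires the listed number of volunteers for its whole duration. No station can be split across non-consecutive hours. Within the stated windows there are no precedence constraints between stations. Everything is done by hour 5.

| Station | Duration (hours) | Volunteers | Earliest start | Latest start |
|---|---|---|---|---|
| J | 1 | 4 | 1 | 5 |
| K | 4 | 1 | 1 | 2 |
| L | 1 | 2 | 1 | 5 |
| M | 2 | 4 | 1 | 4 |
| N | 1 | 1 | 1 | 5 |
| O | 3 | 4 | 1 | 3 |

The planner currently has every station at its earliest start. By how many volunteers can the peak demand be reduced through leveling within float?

Early-start peak: h1:16  h2:9  h3:5  h4:1  h5:0 ⇒ 16.
Leveled (J@1, K@2, L@2, M@1, N@2, O@3): h1:8  h2:8  h3:5  h4:5  h5:5 ⇒ 8.
Reduction 16 − 8 = 8.

8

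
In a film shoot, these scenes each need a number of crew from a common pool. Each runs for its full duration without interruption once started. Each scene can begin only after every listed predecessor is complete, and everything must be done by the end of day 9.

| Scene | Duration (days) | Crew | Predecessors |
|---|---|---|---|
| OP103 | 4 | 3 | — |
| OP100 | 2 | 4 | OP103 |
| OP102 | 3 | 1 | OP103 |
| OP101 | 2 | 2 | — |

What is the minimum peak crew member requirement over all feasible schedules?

4

Early-start (OP103@1, OP100@5, OP102@5, OP101@1) gives peak 5: d1:5  d2:5  d3:3  d4:3  d5:5  d6:5  d7:1  d8:0  d9:0.
Shift OP102→7, OP101→7.
Schedule OP103@1, OP100@5, OP102@7, OP101@7: d1:3  d2:3  d3:3  d4:3  d5:4  d6:4  d7:3  d8:3  d9:1 — peak 4.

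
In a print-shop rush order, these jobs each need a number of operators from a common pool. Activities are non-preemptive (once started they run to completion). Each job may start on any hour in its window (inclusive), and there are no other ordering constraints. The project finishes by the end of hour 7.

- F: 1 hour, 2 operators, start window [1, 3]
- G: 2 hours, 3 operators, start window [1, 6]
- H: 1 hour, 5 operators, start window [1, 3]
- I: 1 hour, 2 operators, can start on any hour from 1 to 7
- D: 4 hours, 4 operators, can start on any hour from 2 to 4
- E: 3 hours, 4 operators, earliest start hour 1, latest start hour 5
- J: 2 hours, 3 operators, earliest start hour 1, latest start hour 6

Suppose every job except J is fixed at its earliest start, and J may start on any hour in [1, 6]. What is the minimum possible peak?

J@1: h1:19  h2:14  h3:8  h4:4  h5:4  h6:0  h7:0 → peak 19
J@2: h1:16  h2:14  h3:11  h4:4  h5:4  h6:0  h7:0 → peak 16
J@3: h1:16  h2:11  h3:11  h4:7  h5:4  h6:0  h7:0 → peak 16
J@4: h1:16  h2:11  h3:8  h4:7  h5:7  h6:0  h7:0 → peak 16
J@5: h1:16  h2:11  h3:8  h4:4  h5:7  h6:3  h7:0 → peak 16
J@6: h1:16  h2:11  h3:8  h4:4  h5:4  h6:3  h7:3 → peak 16
Best is J@2, peak 16.

16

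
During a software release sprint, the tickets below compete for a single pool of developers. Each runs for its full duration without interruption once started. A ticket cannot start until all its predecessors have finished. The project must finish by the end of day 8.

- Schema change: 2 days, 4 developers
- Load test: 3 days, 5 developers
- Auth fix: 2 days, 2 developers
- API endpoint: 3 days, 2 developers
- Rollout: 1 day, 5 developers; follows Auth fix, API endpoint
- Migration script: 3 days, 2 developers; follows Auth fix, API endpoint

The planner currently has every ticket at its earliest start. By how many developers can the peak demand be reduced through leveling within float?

Early-start peak: d1:13  d2:13  d3:7  d4:7  d5:2  d6:2  d7:0  d8:0 ⇒ 13.
Leveled (Schema change@1, Load test@3, Auth fix@1, API endpoint@3, Rollout@6, Migration script@6): d1:6  d2:6  d3:7  d4:7  d5:7  d6:7  d7:2  d8:2 ⇒ 7.
Reduction 13 − 7 = 6.

6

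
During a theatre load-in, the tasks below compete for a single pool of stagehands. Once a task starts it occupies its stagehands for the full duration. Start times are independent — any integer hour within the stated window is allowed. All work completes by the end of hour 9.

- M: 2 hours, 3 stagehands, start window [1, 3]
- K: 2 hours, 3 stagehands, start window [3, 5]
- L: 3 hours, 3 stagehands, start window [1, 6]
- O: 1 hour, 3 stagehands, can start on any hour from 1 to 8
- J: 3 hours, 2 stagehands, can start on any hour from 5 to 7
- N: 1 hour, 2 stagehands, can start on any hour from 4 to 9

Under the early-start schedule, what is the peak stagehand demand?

9

Early-start schedule: M@1, K@3, L@1, O@1, J@5, N@4.
Load per hour: hour 1: 9, hour 2: 6, hour 3: 6, hour 4: 5, hour 5: 2, hour 6: 2, hour 7: 2, hour 8: 0, hour 9: 0.
Peak is 9.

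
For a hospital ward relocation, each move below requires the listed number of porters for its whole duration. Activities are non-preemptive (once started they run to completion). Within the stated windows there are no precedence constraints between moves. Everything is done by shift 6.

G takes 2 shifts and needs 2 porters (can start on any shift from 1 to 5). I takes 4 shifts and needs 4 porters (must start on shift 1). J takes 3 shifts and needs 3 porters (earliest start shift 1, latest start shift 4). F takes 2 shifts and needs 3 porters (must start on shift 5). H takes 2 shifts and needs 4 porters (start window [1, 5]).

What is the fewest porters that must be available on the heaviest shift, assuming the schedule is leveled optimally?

8

Early-start (G@1, I@1, J@1, F@5, H@1) gives peak 13: s1:13  s2:13  s3:7  s4:4  s5:3  s6:3.
Shift G→5, J→3.
Schedule G@5, I@1, J@3, F@5, H@1: s1:8  s2:8  s3:7  s4:7  s5:8  s6:5 — peak 8.
Total porter-shifts = 43 over 6 shifts ⇒ peak ≥ ⌈43/6⌉ = 8, so 8 is optimal.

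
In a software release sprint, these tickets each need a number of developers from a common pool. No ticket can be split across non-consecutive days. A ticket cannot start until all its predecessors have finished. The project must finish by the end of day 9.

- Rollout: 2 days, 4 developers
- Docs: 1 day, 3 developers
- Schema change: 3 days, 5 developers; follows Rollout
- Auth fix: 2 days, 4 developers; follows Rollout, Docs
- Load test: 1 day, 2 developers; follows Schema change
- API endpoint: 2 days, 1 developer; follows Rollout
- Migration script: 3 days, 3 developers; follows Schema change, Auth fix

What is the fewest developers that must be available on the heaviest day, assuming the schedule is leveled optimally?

9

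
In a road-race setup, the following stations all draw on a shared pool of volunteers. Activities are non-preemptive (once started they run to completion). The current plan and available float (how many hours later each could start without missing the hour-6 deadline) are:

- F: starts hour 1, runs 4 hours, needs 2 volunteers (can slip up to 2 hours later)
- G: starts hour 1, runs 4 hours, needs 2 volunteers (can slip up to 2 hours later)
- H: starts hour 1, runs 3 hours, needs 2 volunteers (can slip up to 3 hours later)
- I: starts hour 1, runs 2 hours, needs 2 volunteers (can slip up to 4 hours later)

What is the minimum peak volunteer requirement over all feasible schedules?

6

Early-start (F@1, G@1, H@1, I@1) gives peak 8: h1:8  h2:8  h3:6  h4:4  h5:0  h6:0.
Shift I→4.
Schedule F@1, G@1, H@1, I@4: h1:6  h2:6  h3:6  h4:6  h5:2  h6:0 — peak 6.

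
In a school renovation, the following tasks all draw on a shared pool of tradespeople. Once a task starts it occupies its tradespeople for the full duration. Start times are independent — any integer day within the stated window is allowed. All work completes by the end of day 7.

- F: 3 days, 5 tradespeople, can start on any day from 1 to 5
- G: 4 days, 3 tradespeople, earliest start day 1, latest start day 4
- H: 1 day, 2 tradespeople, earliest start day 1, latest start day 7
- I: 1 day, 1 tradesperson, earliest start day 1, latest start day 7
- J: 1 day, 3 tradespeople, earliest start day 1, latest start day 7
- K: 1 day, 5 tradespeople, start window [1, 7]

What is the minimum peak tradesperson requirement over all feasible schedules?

8

Early-start (F@1, G@1, H@1, I@1, J@1, K@1) gives peak 19: d1:19  d2:8  d3:8  d4:3  d5:0  d6:0  d7:0.
Shift H→4, I→4, J→5, K→5.
Schedule F@1, G@1, H@4, I@4, J@5, K@5: d1:8  d2:8  d3:8  d4:6  d5:8  d6:0  d7:0 — peak 8.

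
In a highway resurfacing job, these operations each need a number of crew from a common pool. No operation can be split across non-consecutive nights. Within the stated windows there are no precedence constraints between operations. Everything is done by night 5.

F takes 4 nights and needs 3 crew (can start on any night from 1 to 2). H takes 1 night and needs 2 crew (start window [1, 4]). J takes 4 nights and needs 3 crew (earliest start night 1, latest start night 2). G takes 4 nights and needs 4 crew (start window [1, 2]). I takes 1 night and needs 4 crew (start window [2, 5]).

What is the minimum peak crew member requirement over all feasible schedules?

10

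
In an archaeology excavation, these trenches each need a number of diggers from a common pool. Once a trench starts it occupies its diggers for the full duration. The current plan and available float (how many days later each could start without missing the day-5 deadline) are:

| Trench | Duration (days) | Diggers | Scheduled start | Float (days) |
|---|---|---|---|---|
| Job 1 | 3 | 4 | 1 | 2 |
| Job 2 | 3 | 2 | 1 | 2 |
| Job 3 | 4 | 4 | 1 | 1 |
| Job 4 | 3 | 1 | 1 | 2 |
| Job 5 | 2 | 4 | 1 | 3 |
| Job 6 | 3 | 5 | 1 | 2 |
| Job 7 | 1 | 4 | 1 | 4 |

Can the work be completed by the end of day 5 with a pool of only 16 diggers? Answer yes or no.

yes

Schedule Job 1@1, Job 2@1, Job 3@1, Job 4@1, Job 5@1, Job 6@3, Job 7@4: d1:15  d2:15  d3:16  d4:13  d5:5 — peak 16 ≤ 16.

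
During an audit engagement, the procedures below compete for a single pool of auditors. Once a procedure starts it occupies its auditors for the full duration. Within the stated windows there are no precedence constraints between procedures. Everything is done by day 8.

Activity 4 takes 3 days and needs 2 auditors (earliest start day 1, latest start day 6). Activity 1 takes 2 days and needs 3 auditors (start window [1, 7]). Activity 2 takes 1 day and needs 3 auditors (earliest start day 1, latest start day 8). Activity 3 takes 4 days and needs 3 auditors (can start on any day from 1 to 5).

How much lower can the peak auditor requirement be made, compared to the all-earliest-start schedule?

6

Early-start peak: d1:11  d2:8  d3:5  d4:3  d5:0  d6:0  d7:0  d8:0 ⇒ 11.
Leveled (Activity 4@1, Activity 1@1, Activity 2@3, Activity 3@4): d1:5  d2:5  d3:5  d4:3  d5:3  d6:3  d7:3  d8:0 ⇒ 5.
Reduction 11 − 5 = 6.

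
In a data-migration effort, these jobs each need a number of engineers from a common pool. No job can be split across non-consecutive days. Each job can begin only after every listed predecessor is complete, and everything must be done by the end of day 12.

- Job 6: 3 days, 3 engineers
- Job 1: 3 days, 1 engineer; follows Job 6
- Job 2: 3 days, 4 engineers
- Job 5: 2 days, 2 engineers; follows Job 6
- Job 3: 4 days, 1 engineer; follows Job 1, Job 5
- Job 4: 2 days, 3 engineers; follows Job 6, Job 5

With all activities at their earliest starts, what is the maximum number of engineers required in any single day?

7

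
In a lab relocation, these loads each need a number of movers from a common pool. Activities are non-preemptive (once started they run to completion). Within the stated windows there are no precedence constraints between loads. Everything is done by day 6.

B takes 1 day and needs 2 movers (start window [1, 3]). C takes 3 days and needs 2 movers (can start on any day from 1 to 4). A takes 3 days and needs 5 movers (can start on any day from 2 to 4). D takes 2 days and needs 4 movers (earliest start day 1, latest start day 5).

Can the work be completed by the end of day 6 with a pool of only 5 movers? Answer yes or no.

no

Total mover-days = 31; over 6 days the average is 31/6 > 5, so some day must exceed 5.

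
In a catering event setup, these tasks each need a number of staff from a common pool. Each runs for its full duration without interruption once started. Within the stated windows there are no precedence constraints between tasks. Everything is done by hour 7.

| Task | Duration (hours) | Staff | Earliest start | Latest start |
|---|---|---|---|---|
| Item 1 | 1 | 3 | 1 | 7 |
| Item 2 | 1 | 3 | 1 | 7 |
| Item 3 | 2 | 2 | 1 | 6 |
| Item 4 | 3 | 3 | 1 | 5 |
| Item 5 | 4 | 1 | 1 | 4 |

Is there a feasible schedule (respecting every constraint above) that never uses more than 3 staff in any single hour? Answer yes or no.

no

Total staffer-hours = 23; over 7 hours the average is 23/7 > 3, so some hour must exceed 3.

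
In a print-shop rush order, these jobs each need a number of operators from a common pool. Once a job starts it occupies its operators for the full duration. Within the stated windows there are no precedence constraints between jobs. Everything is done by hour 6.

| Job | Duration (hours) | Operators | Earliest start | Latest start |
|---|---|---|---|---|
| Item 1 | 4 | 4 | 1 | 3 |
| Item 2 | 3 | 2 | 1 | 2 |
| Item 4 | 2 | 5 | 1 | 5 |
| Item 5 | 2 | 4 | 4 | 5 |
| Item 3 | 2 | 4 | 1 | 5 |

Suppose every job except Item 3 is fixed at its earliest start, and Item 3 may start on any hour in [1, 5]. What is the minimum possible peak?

Item 3@1: h1:15  h2:15  h3:6  h4:8  h5:4  h6:0 → peak 15
Item 3@2: h1:11  h2:15  h3:10  h4:8  h5:4  h6:0 → peak 15
Item 3@3: h1:11  h2:11  h3:10  h4:12  h5:4  h6:0 → peak 12
Item 3@4: h1:11  h2:11  h3:6  h4:12  h5:8  h6:0 → peak 12
Item 3@5: h1:11  h2:11  h3:6  h4:8  h5:8  h6:4 → peak 11
Best is Item 3@5, peak 11.

11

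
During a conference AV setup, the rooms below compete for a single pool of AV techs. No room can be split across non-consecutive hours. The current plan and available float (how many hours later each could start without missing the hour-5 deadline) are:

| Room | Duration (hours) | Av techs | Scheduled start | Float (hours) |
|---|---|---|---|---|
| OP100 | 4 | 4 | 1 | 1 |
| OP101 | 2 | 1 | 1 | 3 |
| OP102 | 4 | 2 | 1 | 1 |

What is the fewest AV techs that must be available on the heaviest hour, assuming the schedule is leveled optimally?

Schedule OP100@1, OP101@1, OP102@1: h1:7  h2:7  h3:6  h4:6  h5:0 — peak 7.
No arrangement of the 16 feasible schedules does better.

7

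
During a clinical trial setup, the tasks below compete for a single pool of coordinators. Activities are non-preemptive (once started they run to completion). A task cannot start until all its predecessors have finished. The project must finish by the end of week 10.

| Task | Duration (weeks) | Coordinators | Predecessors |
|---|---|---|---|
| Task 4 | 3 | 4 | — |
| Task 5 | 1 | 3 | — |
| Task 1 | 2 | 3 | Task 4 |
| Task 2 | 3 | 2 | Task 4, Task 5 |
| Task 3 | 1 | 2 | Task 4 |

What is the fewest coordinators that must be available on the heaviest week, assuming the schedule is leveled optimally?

4

Early-start (Task 4@1, Task 5@1, Task 1@4, Task 2@4, Task 3@4) gives peak 7: w1:7  w2:4  w3:4  w4:7  w5:5  w6:2  w7:0  w8:0  w9:0  w10:0.
Shift Task 5→4, Task 1→5, Task 2→7, Task 3→7.
Schedule Task 4@1, Task 5@4, Task 1@5, Task 2@7, Task 3@7: w1:4  w2:4  w3:4  w4:3  w5:3  w6:3  w7:4  w8:2  w9:2  w10:0 — peak 4.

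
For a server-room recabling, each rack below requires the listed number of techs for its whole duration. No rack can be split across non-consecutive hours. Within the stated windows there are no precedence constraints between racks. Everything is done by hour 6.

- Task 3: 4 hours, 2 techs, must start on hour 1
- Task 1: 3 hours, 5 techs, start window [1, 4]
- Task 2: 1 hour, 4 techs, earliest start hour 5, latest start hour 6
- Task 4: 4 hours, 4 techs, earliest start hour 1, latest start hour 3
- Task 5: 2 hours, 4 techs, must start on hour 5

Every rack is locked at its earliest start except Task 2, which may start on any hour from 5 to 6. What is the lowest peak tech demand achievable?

Task 2@5: h1:11  h2:11  h3:11  h4:6  h5:8  h6:4 → peak 11
Task 2@6: h1:11  h2:11  h3:11  h4:6  h5:4  h6:8 → peak 11
Best is Task 2@5, peak 11.

11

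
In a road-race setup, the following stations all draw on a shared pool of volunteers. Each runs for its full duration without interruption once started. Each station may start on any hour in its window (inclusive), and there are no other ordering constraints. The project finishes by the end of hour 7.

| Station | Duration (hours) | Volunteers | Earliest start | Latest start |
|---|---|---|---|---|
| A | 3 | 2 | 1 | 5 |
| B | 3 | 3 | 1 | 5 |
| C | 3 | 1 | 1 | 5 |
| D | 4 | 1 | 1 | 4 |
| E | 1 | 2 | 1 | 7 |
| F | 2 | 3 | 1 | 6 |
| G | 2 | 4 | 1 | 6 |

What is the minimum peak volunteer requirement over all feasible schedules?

Early-start (A@1, B@1, C@1, D@1, E@1, F@1, G@1) gives peak 16: h1:16  h2:14  h3:7  h4:1  h5:0  h6:0  h7:0.
Shift D→4, E→4, F→4, G→6.
Schedule A@1, B@1, C@1, D@4, E@4, F@4, G@6: h1:6  h2:6  h3:6  h4:6  h5:4  h6:5  h7:5 — peak 6.
Total volunteer-hours = 38 over 7 hours ⇒ peak ≥ ⌈38/7⌉ = 6, so 6 is optimal.

6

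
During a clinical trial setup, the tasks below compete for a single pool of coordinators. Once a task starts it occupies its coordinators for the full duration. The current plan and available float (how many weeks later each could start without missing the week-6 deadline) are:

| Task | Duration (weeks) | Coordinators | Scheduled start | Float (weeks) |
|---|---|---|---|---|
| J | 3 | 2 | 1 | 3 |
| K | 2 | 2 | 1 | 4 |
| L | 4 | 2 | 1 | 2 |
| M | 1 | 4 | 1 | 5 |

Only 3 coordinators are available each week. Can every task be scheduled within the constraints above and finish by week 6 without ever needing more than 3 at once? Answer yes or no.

no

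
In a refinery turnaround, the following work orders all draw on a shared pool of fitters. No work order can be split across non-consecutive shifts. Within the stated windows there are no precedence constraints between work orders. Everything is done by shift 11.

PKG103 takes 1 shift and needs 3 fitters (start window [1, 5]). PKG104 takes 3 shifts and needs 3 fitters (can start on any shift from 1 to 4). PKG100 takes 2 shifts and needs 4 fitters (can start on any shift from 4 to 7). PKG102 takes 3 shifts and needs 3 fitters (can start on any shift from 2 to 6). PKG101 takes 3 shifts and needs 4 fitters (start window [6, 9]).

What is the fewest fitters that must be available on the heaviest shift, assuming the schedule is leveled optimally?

6

Early-start (PKG103@1, PKG104@1, PKG100@4, PKG102@2, PKG101@6) gives peak 7: s1:6  s2:6  s3:6  s4:7  s5:4  s6:4  s7:4  s8:4  s9:0  s10:0  s11:0.
Shift PKG102→6, PKG101→9.
Schedule PKG103@1, PKG104@1, PKG100@4, PKG102@6, PKG101@9: s1:6  s2:3  s3:3  s4:4  s5:4  s6:3  s7:3  s8:3  s9:4  s10:4  s11:4 — peak 6.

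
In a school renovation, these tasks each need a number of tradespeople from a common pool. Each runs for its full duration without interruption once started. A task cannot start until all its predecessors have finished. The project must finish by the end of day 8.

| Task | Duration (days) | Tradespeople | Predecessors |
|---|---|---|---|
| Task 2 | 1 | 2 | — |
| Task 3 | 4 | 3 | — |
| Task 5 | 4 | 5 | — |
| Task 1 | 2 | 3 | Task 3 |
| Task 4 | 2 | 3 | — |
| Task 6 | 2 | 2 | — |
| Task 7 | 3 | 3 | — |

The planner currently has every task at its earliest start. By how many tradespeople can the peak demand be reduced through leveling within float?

10

Early-start peak: d1:18  d2:16  d3:11  d4:8  d5:3  d6:3  d7:0  d8:0 ⇒ 18.
Leveled (Task 2@1, Task 3@1, Task 5@2, Task 1@5, Task 4@7, Task 6@6, Task 7@6): d1:5  d2:8  d3:8  d4:8  d5:8  d6:8  d7:8  d8:6 ⇒ 8.
Reduction 18 − 8 = 10.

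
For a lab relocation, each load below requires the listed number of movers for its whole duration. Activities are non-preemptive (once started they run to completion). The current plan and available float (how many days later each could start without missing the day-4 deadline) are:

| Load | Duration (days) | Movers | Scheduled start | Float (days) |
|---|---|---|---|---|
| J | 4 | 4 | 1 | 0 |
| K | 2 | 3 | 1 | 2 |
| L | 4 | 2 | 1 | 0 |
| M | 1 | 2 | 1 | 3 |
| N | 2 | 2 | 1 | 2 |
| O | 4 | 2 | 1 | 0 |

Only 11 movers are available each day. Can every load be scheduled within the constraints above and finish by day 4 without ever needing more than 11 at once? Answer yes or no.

no

The minimum achievable peak is 12; 11 < 12, so no feasible schedule stays within the cap.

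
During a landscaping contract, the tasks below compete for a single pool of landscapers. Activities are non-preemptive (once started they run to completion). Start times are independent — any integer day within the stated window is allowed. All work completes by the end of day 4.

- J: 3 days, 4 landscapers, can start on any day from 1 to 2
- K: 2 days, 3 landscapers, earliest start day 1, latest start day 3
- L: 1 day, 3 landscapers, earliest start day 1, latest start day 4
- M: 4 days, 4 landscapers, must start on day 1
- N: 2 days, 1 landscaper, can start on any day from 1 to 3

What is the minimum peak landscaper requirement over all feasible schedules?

Early-start (J@1, K@1, L@1, M@1, N@1) gives peak 15: d1:15  d2:12  d3:8  d4:4.
Shift L→4, N→3.
Schedule J@1, K@1, L@4, M@1, N@3: d1:11  d2:11  d3:9  d4:8 — peak 11.

11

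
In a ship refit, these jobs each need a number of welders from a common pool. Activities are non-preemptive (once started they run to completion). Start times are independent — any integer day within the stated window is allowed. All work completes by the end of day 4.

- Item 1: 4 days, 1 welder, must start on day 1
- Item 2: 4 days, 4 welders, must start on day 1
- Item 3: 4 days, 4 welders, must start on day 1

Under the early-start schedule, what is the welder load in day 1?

At early start, day 1 has: Item 1, Item 2, Item 3.
Demand: 1 + 4 + 4 = 9.

9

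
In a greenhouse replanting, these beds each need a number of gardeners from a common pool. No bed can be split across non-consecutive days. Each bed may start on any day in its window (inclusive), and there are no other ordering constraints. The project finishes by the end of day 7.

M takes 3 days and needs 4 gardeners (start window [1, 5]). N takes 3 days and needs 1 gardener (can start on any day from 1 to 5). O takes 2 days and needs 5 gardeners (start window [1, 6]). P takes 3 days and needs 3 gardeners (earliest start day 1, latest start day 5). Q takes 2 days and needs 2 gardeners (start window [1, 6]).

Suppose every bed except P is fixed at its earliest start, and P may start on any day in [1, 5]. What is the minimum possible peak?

P@1: d1:15  d2:15  d3:8  d4:0  d5:0  d6:0  d7:0 → peak 15
P@2: d1:12  d2:15  d3:8  d4:3  d5:0  d6:0  d7:0 → peak 15
P@3: d1:12  d2:12  d3:8  d4:3  d5:3  d6:0  d7:0 → peak 12
P@4: d1:12  d2:12  d3:5  d4:3  d5:3  d6:3  d7:0 → peak 12
P@5: d1:12  d2:12  d3:5  d4:0  d5:3  d6:3  d7:3 → peak 12
Best is P@3, peak 12.

12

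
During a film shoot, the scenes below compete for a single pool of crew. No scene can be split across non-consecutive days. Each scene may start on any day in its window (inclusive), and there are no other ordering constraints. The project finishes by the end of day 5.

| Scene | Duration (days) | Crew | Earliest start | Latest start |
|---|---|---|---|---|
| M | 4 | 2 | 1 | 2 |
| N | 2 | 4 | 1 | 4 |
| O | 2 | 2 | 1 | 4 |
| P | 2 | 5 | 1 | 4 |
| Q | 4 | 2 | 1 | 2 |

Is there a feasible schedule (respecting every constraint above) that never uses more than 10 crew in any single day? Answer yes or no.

yes

Schedule M@1, N@1, O@1, P@3, Q@1: d1:10  d2:10  d3:9  d4:9  d5:0 — peak 10 ≤ 10.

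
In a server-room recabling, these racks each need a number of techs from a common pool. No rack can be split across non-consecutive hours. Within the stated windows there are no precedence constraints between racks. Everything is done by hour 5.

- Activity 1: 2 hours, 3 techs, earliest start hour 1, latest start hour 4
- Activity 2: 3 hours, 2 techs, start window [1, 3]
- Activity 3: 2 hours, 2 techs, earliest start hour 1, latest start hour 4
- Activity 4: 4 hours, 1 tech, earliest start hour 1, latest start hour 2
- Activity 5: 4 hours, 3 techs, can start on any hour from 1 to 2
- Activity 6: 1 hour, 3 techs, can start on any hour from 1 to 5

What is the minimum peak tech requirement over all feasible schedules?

Early-start (Activity 1@1, Activity 2@1, Activity 3@1, Activity 4@1, Activity 5@1, Activity 6@1) gives peak 14: h1:14  h2:11  h3:6  h4:4  h5:0.
Shift Activity 2→3, Activity 3→3, Activity 6→5.
Schedule Activity 1@1, Activity 2@3, Activity 3@3, Activity 4@1, Activity 5@1, Activity 6@5: h1:7  h2:7  h3:8  h4:8  h5:5 — peak 8.

8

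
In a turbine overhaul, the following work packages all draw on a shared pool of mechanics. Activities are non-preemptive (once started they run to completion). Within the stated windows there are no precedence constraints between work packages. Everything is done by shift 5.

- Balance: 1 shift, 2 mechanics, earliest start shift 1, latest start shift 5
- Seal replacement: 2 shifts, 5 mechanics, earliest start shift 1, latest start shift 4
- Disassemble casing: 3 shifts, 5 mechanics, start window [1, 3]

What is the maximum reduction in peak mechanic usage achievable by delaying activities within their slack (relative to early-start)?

Early-start peak: s1:12  s2:10  s3:5  s4:0  s5:0 ⇒ 12.
Leveled (Balance@1, Seal replacement@1, Disassemble casing@3): s1:7  s2:5  s3:5  s4:5  s5:5 ⇒ 7.
Reduction 12 − 7 = 5.

5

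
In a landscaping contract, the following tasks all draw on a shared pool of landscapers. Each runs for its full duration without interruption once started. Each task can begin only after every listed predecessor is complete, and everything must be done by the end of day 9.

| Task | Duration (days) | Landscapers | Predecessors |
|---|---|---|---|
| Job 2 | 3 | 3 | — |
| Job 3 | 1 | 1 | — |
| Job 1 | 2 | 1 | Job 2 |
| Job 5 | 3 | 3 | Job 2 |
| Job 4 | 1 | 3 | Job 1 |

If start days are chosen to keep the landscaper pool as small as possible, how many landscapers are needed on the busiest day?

3

Early-start (Job 2@1, Job 3@1, Job 1@4, Job 5@4, Job 4@6) gives peak 6: d1:4  d2:3  d3:3  d4:4  d5:4  d6:6  d7:0  d8:0  d9:0.
Shift Job 3→4, Job 5→6, Job 4→9.
Schedule Job 2@1, Job 3@4, Job 1@4, Job 5@6, Job 4@9: d1:3  d2:3  d3:3  d4:2  d5:1  d6:3  d7:3  d8:3  d9:3 — peak 3.
Total landscaper-days = 24 over 9 days ⇒ peak ≥ ⌈24/9⌉ = 3, so 3 is optimal.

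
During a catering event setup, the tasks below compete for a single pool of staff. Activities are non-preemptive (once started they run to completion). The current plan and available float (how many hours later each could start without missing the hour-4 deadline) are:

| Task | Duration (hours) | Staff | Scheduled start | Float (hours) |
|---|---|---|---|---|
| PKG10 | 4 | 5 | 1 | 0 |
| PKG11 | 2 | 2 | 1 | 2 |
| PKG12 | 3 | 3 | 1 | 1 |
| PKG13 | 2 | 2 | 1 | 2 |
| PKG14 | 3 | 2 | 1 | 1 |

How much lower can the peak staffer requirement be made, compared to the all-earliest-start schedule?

Early-start peak: h1:14  h2:14  h3:10  h4:5 ⇒ 14.
Leveled (PKG10@1, PKG11@1, PKG12@1, PKG13@3, PKG14@1): h1:12  h2:12  h3:12  h4:7 ⇒ 12.
Reduction 14 − 12 = 2.

2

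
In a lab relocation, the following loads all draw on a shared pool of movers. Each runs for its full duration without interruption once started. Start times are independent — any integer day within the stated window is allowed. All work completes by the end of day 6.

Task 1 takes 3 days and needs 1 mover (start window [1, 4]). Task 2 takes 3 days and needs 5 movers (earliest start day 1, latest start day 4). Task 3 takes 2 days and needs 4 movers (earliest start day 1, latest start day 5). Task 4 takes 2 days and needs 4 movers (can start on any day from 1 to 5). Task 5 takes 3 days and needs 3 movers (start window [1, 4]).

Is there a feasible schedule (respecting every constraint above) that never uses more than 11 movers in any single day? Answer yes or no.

yes

Schedule Task 1@1, Task 2@1, Task 3@4, Task 4@4, Task 5@1: d1:9  d2:9  d3:9  d4:8  d5:8  d6:0 — peak 9 ≤ 11.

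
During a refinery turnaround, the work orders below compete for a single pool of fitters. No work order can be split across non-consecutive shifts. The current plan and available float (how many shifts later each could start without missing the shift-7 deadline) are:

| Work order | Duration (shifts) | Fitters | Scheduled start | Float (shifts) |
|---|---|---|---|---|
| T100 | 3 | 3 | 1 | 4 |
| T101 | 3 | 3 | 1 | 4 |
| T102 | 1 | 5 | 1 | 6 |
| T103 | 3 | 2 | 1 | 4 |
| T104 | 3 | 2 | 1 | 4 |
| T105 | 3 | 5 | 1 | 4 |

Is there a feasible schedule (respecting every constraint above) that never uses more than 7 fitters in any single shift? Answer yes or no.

Total fitter-shifts = 50; over 7 shifts the average is 50/7 > 7, so some shift must exceed 7.

no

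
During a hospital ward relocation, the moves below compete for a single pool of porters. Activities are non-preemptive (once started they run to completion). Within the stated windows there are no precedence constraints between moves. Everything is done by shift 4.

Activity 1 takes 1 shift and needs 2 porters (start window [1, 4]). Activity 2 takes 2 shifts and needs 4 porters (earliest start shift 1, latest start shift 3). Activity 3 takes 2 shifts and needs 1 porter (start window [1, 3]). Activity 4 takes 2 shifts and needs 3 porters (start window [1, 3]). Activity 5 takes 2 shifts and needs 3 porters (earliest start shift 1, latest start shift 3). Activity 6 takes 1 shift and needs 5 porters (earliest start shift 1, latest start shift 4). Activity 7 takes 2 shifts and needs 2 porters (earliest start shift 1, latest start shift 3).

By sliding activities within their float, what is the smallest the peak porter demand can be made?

9

Early-start (Activity 1@1, Activity 2@1, Activity 3@1, Activity 4@1, Activity 5@1, Activity 6@1, Activity 7@1) gives peak 20: s1:20  s2:13  s3:0  s4:0.
Shift Activity 3→3, Activity 5→3, Activity 6→4, Activity 7→2.
Schedule Activity 1@1, Activity 2@1, Activity 3@3, Activity 4@1, Activity 5@3, Activity 6@4, Activity 7@2: s1:9  s2:9  s3:6  s4:9 — peak 9.
Total porter-shifts = 33 over 4 shifts ⇒ peak ≥ ⌈33/4⌉ = 9, so 9 is optimal.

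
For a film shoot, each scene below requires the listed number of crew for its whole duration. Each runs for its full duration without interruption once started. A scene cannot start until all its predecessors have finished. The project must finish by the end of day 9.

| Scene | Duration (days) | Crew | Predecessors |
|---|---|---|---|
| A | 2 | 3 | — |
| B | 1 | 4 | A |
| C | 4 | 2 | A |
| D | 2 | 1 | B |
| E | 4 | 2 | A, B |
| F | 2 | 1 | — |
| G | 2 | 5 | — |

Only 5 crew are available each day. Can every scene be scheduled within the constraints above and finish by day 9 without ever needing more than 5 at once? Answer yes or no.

Schedule A@1, B@3, C@4, D@4, E@4, F@1, G@8: d1:4  d2:4  d3:4  d4:5  d5:5  d6:4  d7:4  d8:5  d9:5 — peak 5 ≤ 5.

yes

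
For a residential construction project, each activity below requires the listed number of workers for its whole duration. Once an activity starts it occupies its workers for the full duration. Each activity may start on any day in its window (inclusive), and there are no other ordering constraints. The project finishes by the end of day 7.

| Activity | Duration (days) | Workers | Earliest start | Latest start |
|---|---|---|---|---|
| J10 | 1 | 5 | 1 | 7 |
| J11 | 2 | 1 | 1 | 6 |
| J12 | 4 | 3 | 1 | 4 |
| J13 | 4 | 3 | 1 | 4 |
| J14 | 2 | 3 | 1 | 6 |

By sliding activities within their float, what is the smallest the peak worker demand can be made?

Early-start (J10@1, J11@1, J12@1, J13@1, J14@1) gives peak 15: d1:15  d2:10  d3:6  d4:6  d5:0  d6:0  d7:0.
Shift J12→2, J13→3, J14→6.
Schedule J10@1, J11@1, J12@2, J13@3, J14@6: d1:6  d2:4  d3:6  d4:6  d5:6  d6:6  d7:3 — peak 6.
Total worker-days = 37 over 7 days ⇒ peak ≥ ⌈37/7⌉ = 6, so 6 is optimal.

6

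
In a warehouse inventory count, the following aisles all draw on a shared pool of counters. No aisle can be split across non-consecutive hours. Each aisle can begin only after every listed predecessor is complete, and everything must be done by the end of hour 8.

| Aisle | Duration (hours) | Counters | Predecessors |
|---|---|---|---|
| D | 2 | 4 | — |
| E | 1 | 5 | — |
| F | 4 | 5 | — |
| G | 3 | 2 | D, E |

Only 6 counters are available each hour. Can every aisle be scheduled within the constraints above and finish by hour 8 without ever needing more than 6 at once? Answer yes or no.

The minimum achievable peak is 7; 6 < 7, so no feasible schedule stays within the cap.

no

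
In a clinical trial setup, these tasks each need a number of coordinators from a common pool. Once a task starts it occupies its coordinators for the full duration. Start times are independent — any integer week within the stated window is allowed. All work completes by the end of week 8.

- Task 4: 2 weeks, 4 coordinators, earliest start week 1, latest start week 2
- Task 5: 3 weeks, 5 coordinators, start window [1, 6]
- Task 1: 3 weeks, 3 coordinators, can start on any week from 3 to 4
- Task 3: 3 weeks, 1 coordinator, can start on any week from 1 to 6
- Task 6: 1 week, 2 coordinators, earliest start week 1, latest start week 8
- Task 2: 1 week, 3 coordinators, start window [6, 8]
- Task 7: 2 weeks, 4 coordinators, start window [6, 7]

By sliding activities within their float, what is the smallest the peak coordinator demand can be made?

Early-start (Task 4@1, Task 5@1, Task 1@3, Task 3@1, Task 6@1, Task 2@6, Task 7@6) gives peak 12: w1:12  w2:10  w3:9  w4:3  w5:3  w6:7  w7:4  w8:0.
Shift Task 5→3, Task 3→6.
Schedule Task 4@1, Task 5@3, Task 1@3, Task 3@6, Task 6@1, Task 2@6, Task 7@6: w1:6  w2:4  w3:8  w4:8  w5:8  w6:8  w7:5  w8:1 — peak 8.

8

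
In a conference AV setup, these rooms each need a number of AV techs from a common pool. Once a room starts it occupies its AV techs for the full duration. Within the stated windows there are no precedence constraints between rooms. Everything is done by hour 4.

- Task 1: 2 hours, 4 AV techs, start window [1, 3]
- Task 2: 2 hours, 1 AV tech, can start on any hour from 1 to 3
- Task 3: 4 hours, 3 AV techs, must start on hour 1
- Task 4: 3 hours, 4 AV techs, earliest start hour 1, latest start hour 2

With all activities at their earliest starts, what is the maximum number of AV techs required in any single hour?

12

Early-start schedule: Task 1@1, Task 2@1, Task 3@1, Task 4@1.
Load per hour: hour 1: 12, hour 2: 12, hour 3: 7, hour 4: 3.
Peak is 12.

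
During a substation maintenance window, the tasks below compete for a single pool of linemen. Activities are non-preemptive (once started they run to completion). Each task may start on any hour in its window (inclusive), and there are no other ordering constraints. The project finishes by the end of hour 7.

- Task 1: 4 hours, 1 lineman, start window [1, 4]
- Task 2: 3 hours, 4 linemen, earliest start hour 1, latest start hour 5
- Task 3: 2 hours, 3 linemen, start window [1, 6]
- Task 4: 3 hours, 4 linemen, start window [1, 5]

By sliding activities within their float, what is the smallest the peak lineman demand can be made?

Early-start (Task 1@1, Task 2@1, Task 3@1, Task 4@1) gives peak 12: h1:12  h2:12  h3:9  h4:1  h5:0  h6:0  h7:0.
Shift Task 3→4, Task 4→5.
Schedule Task 1@1, Task 2@1, Task 3@4, Task 4@5: h1:5  h2:5  h3:5  h4:4  h5:7  h6:4  h7:4 — peak 7.

7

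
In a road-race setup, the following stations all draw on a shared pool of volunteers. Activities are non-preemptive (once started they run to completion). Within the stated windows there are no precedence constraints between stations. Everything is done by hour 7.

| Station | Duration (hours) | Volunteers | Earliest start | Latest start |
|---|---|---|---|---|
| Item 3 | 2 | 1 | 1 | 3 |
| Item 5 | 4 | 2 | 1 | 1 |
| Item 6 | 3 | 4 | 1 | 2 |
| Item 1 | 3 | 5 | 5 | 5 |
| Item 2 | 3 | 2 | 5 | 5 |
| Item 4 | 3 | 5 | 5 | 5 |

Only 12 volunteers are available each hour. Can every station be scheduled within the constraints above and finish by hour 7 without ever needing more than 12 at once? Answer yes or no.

Schedule Item 3@1, Item 5@1, Item 6@1, Item 1@5, Item 2@5, Item 4@5: h1:7  h2:7  h3:6  h4:2  h5:12  h6:12  h7:12 — peak 12 ≤ 12.

yes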